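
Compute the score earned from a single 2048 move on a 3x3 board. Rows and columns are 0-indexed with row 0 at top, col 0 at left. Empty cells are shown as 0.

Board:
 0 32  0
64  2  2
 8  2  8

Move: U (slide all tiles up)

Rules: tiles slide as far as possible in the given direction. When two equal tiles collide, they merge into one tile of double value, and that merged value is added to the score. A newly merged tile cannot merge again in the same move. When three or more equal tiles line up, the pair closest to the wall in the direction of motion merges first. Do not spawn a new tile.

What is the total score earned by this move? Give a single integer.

Slide up:
col 0: [0, 64, 8] -> [64, 8, 0]  score +0 (running 0)
col 1: [32, 2, 2] -> [32, 4, 0]  score +4 (running 4)
col 2: [0, 2, 8] -> [2, 8, 0]  score +0 (running 4)
Board after move:
64 32  2
 8  4  8
 0  0  0

Answer: 4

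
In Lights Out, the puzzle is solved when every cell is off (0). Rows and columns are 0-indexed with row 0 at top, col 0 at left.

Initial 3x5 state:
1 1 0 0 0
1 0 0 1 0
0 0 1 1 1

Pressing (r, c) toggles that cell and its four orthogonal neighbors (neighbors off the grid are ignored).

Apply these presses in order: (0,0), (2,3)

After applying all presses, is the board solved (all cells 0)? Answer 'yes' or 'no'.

Answer: yes

Derivation:
After press 1 at (0,0):
0 0 0 0 0
0 0 0 1 0
0 0 1 1 1

After press 2 at (2,3):
0 0 0 0 0
0 0 0 0 0
0 0 0 0 0

Lights still on: 0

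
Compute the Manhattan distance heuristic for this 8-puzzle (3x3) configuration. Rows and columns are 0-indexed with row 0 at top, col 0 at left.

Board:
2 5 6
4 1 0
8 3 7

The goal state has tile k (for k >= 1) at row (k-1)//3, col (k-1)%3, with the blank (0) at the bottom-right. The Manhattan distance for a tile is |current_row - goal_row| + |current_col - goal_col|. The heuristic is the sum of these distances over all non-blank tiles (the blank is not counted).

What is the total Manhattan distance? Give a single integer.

Answer: 11

Derivation:
Tile 2: at (0,0), goal (0,1), distance |0-0|+|0-1| = 1
Tile 5: at (0,1), goal (1,1), distance |0-1|+|1-1| = 1
Tile 6: at (0,2), goal (1,2), distance |0-1|+|2-2| = 1
Tile 4: at (1,0), goal (1,0), distance |1-1|+|0-0| = 0
Tile 1: at (1,1), goal (0,0), distance |1-0|+|1-0| = 2
Tile 8: at (2,0), goal (2,1), distance |2-2|+|0-1| = 1
Tile 3: at (2,1), goal (0,2), distance |2-0|+|1-2| = 3
Tile 7: at (2,2), goal (2,0), distance |2-2|+|2-0| = 2
Sum: 1 + 1 + 1 + 0 + 2 + 1 + 3 + 2 = 11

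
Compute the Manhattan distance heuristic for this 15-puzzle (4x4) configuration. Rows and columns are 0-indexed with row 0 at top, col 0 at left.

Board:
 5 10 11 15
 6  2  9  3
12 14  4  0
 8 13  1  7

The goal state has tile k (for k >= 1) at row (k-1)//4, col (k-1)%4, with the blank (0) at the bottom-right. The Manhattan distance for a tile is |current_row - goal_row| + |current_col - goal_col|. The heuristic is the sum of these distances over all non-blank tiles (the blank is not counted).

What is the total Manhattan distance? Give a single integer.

Tile 5: at (0,0), goal (1,0), distance |0-1|+|0-0| = 1
Tile 10: at (0,1), goal (2,1), distance |0-2|+|1-1| = 2
Tile 11: at (0,2), goal (2,2), distance |0-2|+|2-2| = 2
Tile 15: at (0,3), goal (3,2), distance |0-3|+|3-2| = 4
Tile 6: at (1,0), goal (1,1), distance |1-1|+|0-1| = 1
Tile 2: at (1,1), goal (0,1), distance |1-0|+|1-1| = 1
Tile 9: at (1,2), goal (2,0), distance |1-2|+|2-0| = 3
Tile 3: at (1,3), goal (0,2), distance |1-0|+|3-2| = 2
Tile 12: at (2,0), goal (2,3), distance |2-2|+|0-3| = 3
Tile 14: at (2,1), goal (3,1), distance |2-3|+|1-1| = 1
Tile 4: at (2,2), goal (0,3), distance |2-0|+|2-3| = 3
Tile 8: at (3,0), goal (1,3), distance |3-1|+|0-3| = 5
Tile 13: at (3,1), goal (3,0), distance |3-3|+|1-0| = 1
Tile 1: at (3,2), goal (0,0), distance |3-0|+|2-0| = 5
Tile 7: at (3,3), goal (1,2), distance |3-1|+|3-2| = 3
Sum: 1 + 2 + 2 + 4 + 1 + 1 + 3 + 2 + 3 + 1 + 3 + 5 + 1 + 5 + 3 = 37

Answer: 37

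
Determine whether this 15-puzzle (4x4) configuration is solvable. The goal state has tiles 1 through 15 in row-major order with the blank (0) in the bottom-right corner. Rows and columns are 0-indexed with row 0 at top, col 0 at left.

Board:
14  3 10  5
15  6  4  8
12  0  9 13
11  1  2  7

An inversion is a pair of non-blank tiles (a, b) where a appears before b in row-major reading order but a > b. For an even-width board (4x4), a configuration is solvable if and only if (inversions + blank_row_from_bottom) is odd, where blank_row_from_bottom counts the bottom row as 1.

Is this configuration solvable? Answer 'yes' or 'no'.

Answer: yes

Derivation:
Inversions: 59
Blank is in row 2 (0-indexed from top), which is row 2 counting from the bottom (bottom = 1).
59 + 2 = 61, which is odd, so the puzzle is solvable.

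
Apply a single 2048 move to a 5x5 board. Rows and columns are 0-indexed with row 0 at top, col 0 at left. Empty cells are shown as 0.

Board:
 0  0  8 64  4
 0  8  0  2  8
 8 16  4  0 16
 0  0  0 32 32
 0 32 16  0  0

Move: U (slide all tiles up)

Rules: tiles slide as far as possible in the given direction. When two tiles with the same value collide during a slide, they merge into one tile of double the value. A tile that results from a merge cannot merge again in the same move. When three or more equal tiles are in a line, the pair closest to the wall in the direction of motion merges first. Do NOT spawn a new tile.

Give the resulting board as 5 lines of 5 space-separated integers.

Slide up:
col 0: [0, 0, 8, 0, 0] -> [8, 0, 0, 0, 0]
col 1: [0, 8, 16, 0, 32] -> [8, 16, 32, 0, 0]
col 2: [8, 0, 4, 0, 16] -> [8, 4, 16, 0, 0]
col 3: [64, 2, 0, 32, 0] -> [64, 2, 32, 0, 0]
col 4: [4, 8, 16, 32, 0] -> [4, 8, 16, 32, 0]

Answer:  8  8  8 64  4
 0 16  4  2  8
 0 32 16 32 16
 0  0  0  0 32
 0  0  0  0  0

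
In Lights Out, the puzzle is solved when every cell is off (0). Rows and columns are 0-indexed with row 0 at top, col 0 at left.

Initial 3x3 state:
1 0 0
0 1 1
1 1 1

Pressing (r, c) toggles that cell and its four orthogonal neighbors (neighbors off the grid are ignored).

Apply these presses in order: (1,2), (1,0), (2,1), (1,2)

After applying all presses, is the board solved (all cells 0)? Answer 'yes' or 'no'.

After press 1 at (1,2):
1 0 1
0 0 0
1 1 0

After press 2 at (1,0):
0 0 1
1 1 0
0 1 0

After press 3 at (2,1):
0 0 1
1 0 0
1 0 1

After press 4 at (1,2):
0 0 0
1 1 1
1 0 0

Lights still on: 4

Answer: no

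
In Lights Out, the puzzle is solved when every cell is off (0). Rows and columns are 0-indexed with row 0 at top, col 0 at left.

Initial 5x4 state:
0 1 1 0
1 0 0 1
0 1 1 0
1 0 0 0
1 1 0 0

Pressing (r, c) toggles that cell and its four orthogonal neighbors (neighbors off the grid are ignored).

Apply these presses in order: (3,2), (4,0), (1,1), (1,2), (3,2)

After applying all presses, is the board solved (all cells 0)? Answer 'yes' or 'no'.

Answer: yes

Derivation:
After press 1 at (3,2):
0 1 1 0
1 0 0 1
0 1 0 0
1 1 1 1
1 1 1 0

After press 2 at (4,0):
0 1 1 0
1 0 0 1
0 1 0 0
0 1 1 1
0 0 1 0

After press 3 at (1,1):
0 0 1 0
0 1 1 1
0 0 0 0
0 1 1 1
0 0 1 0

After press 4 at (1,2):
0 0 0 0
0 0 0 0
0 0 1 0
0 1 1 1
0 0 1 0

After press 5 at (3,2):
0 0 0 0
0 0 0 0
0 0 0 0
0 0 0 0
0 0 0 0

Lights still on: 0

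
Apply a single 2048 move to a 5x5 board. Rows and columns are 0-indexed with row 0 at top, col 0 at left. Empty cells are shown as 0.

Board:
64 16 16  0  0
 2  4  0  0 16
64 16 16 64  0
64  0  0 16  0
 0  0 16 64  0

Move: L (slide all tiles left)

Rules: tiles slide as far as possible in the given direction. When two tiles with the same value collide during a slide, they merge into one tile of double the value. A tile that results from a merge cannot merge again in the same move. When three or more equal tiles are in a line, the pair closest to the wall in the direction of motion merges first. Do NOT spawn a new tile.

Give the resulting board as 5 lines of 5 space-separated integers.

Answer: 64 32  0  0  0
 2  4 16  0  0
64 32 64  0  0
64 16  0  0  0
16 64  0  0  0

Derivation:
Slide left:
row 0: [64, 16, 16, 0, 0] -> [64, 32, 0, 0, 0]
row 1: [2, 4, 0, 0, 16] -> [2, 4, 16, 0, 0]
row 2: [64, 16, 16, 64, 0] -> [64, 32, 64, 0, 0]
row 3: [64, 0, 0, 16, 0] -> [64, 16, 0, 0, 0]
row 4: [0, 0, 16, 64, 0] -> [16, 64, 0, 0, 0]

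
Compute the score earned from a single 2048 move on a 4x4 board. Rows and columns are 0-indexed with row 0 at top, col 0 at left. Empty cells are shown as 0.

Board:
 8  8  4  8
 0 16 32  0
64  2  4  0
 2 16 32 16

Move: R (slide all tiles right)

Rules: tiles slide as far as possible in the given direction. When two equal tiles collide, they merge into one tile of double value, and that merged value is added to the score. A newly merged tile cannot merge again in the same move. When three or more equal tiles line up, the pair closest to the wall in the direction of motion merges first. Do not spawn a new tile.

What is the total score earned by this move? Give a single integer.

Answer: 16

Derivation:
Slide right:
row 0: [8, 8, 4, 8] -> [0, 16, 4, 8]  score +16 (running 16)
row 1: [0, 16, 32, 0] -> [0, 0, 16, 32]  score +0 (running 16)
row 2: [64, 2, 4, 0] -> [0, 64, 2, 4]  score +0 (running 16)
row 3: [2, 16, 32, 16] -> [2, 16, 32, 16]  score +0 (running 16)
Board after move:
 0 16  4  8
 0  0 16 32
 0 64  2  4
 2 16 32 16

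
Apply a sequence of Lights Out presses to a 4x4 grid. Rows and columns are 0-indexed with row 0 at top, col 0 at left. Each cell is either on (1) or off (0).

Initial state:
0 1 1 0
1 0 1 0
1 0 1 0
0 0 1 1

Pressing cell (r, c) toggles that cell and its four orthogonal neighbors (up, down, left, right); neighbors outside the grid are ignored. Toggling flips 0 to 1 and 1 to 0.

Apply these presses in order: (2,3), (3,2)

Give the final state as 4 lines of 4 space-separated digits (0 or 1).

Answer: 0 1 1 0
1 0 1 1
1 0 1 1
0 1 0 1

Derivation:
After press 1 at (2,3):
0 1 1 0
1 0 1 1
1 0 0 1
0 0 1 0

After press 2 at (3,2):
0 1 1 0
1 0 1 1
1 0 1 1
0 1 0 1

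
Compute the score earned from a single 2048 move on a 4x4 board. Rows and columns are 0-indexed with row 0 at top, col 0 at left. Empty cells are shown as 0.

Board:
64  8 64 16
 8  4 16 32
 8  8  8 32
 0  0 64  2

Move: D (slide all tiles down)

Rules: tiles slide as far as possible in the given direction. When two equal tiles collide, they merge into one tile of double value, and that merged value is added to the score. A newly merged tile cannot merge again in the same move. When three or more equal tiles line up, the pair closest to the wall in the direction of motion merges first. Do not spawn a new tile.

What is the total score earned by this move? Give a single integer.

Answer: 80

Derivation:
Slide down:
col 0: [64, 8, 8, 0] -> [0, 0, 64, 16]  score +16 (running 16)
col 1: [8, 4, 8, 0] -> [0, 8, 4, 8]  score +0 (running 16)
col 2: [64, 16, 8, 64] -> [64, 16, 8, 64]  score +0 (running 16)
col 3: [16, 32, 32, 2] -> [0, 16, 64, 2]  score +64 (running 80)
Board after move:
 0  0 64  0
 0  8 16 16
64  4  8 64
16  8 64  2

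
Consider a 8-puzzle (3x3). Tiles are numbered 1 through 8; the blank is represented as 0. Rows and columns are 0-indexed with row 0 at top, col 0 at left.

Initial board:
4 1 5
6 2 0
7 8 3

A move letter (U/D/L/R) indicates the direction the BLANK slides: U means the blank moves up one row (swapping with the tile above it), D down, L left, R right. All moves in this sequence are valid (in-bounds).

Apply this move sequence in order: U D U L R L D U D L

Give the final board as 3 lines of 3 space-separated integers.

Answer: 4 2 1
0 6 5
7 8 3

Derivation:
After move 1 (U):
4 1 0
6 2 5
7 8 3

After move 2 (D):
4 1 5
6 2 0
7 8 3

After move 3 (U):
4 1 0
6 2 5
7 8 3

After move 4 (L):
4 0 1
6 2 5
7 8 3

After move 5 (R):
4 1 0
6 2 5
7 8 3

After move 6 (L):
4 0 1
6 2 5
7 8 3

After move 7 (D):
4 2 1
6 0 5
7 8 3

After move 8 (U):
4 0 1
6 2 5
7 8 3

After move 9 (D):
4 2 1
6 0 5
7 8 3

After move 10 (L):
4 2 1
0 6 5
7 8 3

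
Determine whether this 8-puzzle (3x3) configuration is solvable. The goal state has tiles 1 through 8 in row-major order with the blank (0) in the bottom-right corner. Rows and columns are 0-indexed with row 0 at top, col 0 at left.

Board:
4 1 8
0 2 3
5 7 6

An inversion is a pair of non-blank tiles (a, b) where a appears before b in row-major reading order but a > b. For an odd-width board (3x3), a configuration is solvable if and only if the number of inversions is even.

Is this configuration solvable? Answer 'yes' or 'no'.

Inversions (pairs i<j in row-major order where tile[i] > tile[j] > 0): 9
9 is odd, so the puzzle is not solvable.

Answer: no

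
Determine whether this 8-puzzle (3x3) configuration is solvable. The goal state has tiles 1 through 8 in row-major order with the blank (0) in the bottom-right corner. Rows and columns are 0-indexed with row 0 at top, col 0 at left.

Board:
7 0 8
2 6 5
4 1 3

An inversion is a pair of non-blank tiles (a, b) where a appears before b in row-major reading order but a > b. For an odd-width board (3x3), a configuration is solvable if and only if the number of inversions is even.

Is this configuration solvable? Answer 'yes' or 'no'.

Answer: yes

Derivation:
Inversions (pairs i<j in row-major order where tile[i] > tile[j] > 0): 22
22 is even, so the puzzle is solvable.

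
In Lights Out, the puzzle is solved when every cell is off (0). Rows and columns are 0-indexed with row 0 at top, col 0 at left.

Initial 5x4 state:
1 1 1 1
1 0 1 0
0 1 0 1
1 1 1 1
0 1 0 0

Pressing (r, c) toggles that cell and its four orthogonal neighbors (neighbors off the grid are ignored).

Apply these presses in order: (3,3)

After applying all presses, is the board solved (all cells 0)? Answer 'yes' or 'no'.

Answer: no

Derivation:
After press 1 at (3,3):
1 1 1 1
1 0 1 0
0 1 0 0
1 1 0 0
0 1 0 1

Lights still on: 11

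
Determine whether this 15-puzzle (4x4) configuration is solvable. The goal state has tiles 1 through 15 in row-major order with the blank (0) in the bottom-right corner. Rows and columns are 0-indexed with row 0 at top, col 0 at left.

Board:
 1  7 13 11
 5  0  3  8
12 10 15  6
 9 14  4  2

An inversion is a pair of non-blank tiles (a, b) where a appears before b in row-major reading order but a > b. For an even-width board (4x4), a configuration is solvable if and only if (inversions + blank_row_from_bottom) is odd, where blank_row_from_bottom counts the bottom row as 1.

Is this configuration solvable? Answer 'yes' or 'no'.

Inversions: 51
Blank is in row 1 (0-indexed from top), which is row 3 counting from the bottom (bottom = 1).
51 + 3 = 54, which is even, so the puzzle is not solvable.

Answer: no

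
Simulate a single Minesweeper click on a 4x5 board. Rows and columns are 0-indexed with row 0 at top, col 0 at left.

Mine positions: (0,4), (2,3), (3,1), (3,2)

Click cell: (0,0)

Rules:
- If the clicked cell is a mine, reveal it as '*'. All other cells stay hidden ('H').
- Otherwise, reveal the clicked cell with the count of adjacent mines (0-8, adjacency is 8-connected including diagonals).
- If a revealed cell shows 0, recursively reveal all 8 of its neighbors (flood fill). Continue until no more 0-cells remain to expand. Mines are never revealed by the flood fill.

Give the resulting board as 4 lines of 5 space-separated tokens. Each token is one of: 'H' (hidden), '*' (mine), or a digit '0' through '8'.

0 0 0 1 H
0 0 1 2 H
1 2 3 H H
H H H H H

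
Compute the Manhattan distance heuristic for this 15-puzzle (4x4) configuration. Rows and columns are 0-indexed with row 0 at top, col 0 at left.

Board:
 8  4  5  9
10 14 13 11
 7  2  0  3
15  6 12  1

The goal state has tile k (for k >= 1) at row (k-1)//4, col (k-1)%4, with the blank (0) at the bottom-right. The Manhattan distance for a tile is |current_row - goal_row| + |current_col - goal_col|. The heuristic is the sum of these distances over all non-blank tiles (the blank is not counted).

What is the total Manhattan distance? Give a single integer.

Answer: 44

Derivation:
Tile 8: (0,0)->(1,3) = 4
Tile 4: (0,1)->(0,3) = 2
Tile 5: (0,2)->(1,0) = 3
Tile 9: (0,3)->(2,0) = 5
Tile 10: (1,0)->(2,1) = 2
Tile 14: (1,1)->(3,1) = 2
Tile 13: (1,2)->(3,0) = 4
Tile 11: (1,3)->(2,2) = 2
Tile 7: (2,0)->(1,2) = 3
Tile 2: (2,1)->(0,1) = 2
Tile 3: (2,3)->(0,2) = 3
Tile 15: (3,0)->(3,2) = 2
Tile 6: (3,1)->(1,1) = 2
Tile 12: (3,2)->(2,3) = 2
Tile 1: (3,3)->(0,0) = 6
Sum: 4 + 2 + 3 + 5 + 2 + 2 + 4 + 2 + 3 + 2 + 3 + 2 + 2 + 2 + 6 = 44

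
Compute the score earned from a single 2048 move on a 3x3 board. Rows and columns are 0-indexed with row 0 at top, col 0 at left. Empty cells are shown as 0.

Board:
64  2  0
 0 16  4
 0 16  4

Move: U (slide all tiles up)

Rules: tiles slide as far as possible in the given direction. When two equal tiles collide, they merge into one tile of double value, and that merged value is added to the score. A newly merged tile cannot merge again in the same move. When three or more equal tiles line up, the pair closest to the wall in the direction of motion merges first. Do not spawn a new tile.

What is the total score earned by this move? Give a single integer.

Answer: 40

Derivation:
Slide up:
col 0: [64, 0, 0] -> [64, 0, 0]  score +0 (running 0)
col 1: [2, 16, 16] -> [2, 32, 0]  score +32 (running 32)
col 2: [0, 4, 4] -> [8, 0, 0]  score +8 (running 40)
Board after move:
64  2  8
 0 32  0
 0  0  0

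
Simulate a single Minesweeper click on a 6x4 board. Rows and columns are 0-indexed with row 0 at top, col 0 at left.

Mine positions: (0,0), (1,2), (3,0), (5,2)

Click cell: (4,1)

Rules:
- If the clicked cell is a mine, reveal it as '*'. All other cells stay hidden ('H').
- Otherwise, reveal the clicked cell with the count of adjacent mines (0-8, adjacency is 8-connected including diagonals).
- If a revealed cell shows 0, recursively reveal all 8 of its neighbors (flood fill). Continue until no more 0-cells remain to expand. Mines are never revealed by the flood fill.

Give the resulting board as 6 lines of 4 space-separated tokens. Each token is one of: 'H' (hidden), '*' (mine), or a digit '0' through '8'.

H H H H
H H H H
H H H H
H H H H
H 2 H H
H H H H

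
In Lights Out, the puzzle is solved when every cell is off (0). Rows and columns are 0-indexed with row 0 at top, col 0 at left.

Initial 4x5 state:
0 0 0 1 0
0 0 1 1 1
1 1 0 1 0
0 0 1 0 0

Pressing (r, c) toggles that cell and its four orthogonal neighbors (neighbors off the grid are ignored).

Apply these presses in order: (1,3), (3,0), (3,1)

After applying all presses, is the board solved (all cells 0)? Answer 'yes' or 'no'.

After press 1 at (1,3):
0 0 0 0 0
0 0 0 0 0
1 1 0 0 0
0 0 1 0 0

After press 2 at (3,0):
0 0 0 0 0
0 0 0 0 0
0 1 0 0 0
1 1 1 0 0

After press 3 at (3,1):
0 0 0 0 0
0 0 0 0 0
0 0 0 0 0
0 0 0 0 0

Lights still on: 0

Answer: yes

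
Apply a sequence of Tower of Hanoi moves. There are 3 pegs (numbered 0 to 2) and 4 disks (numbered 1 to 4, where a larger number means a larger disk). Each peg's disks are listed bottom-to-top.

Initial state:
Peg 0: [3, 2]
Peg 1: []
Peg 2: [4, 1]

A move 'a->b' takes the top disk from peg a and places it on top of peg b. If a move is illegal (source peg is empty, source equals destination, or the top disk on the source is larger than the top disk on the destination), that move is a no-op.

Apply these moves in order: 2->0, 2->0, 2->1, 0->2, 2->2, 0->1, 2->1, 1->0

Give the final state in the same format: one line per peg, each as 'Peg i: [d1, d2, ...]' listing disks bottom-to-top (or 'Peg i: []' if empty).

Answer: Peg 0: [3, 1]
Peg 1: [4, 2]
Peg 2: []

Derivation:
After move 1 (2->0):
Peg 0: [3, 2, 1]
Peg 1: []
Peg 2: [4]

After move 2 (2->0):
Peg 0: [3, 2, 1]
Peg 1: []
Peg 2: [4]

After move 3 (2->1):
Peg 0: [3, 2, 1]
Peg 1: [4]
Peg 2: []

After move 4 (0->2):
Peg 0: [3, 2]
Peg 1: [4]
Peg 2: [1]

After move 5 (2->2):
Peg 0: [3, 2]
Peg 1: [4]
Peg 2: [1]

After move 6 (0->1):
Peg 0: [3]
Peg 1: [4, 2]
Peg 2: [1]

After move 7 (2->1):
Peg 0: [3]
Peg 1: [4, 2, 1]
Peg 2: []

After move 8 (1->0):
Peg 0: [3, 1]
Peg 1: [4, 2]
Peg 2: []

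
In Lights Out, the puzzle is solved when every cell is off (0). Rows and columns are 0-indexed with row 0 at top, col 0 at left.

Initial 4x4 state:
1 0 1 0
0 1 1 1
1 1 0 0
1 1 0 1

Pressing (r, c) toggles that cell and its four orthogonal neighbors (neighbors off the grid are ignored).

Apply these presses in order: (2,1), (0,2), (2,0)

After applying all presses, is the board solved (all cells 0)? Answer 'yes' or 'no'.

Answer: no

Derivation:
After press 1 at (2,1):
1 0 1 0
0 0 1 1
0 0 1 0
1 0 0 1

After press 2 at (0,2):
1 1 0 1
0 0 0 1
0 0 1 0
1 0 0 1

After press 3 at (2,0):
1 1 0 1
1 0 0 1
1 1 1 0
0 0 0 1

Lights still on: 9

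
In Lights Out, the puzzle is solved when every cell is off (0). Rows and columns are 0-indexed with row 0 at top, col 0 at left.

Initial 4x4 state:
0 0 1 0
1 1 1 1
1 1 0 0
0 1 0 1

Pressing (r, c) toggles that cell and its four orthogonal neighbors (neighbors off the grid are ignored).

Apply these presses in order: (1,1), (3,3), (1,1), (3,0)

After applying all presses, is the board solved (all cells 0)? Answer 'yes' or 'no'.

Answer: no

Derivation:
After press 1 at (1,1):
0 1 1 0
0 0 0 1
1 0 0 0
0 1 0 1

After press 2 at (3,3):
0 1 1 0
0 0 0 1
1 0 0 1
0 1 1 0

After press 3 at (1,1):
0 0 1 0
1 1 1 1
1 1 0 1
0 1 1 0

After press 4 at (3,0):
0 0 1 0
1 1 1 1
0 1 0 1
1 0 1 0

Lights still on: 9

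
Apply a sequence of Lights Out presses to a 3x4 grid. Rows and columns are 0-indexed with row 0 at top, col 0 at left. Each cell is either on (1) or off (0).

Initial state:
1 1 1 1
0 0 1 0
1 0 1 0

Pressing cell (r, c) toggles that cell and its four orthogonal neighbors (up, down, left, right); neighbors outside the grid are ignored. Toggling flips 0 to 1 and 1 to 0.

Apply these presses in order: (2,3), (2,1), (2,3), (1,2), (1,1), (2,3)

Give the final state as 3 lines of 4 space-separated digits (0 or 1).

Answer: 1 0 0 1
1 1 1 0
0 0 0 1

Derivation:
After press 1 at (2,3):
1 1 1 1
0 0 1 1
1 0 0 1

After press 2 at (2,1):
1 1 1 1
0 1 1 1
0 1 1 1

After press 3 at (2,3):
1 1 1 1
0 1 1 0
0 1 0 0

After press 4 at (1,2):
1 1 0 1
0 0 0 1
0 1 1 0

After press 5 at (1,1):
1 0 0 1
1 1 1 1
0 0 1 0

After press 6 at (2,3):
1 0 0 1
1 1 1 0
0 0 0 1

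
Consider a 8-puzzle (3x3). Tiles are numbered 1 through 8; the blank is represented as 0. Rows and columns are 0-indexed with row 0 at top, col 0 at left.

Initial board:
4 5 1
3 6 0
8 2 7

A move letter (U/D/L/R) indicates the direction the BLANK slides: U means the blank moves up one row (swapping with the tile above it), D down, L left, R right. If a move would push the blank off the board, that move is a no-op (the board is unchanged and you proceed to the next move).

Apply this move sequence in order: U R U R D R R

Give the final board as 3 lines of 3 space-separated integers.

Answer: 4 5 1
3 6 0
8 2 7

Derivation:
After move 1 (U):
4 5 0
3 6 1
8 2 7

After move 2 (R):
4 5 0
3 6 1
8 2 7

After move 3 (U):
4 5 0
3 6 1
8 2 7

After move 4 (R):
4 5 0
3 6 1
8 2 7

After move 5 (D):
4 5 1
3 6 0
8 2 7

After move 6 (R):
4 5 1
3 6 0
8 2 7

After move 7 (R):
4 5 1
3 6 0
8 2 7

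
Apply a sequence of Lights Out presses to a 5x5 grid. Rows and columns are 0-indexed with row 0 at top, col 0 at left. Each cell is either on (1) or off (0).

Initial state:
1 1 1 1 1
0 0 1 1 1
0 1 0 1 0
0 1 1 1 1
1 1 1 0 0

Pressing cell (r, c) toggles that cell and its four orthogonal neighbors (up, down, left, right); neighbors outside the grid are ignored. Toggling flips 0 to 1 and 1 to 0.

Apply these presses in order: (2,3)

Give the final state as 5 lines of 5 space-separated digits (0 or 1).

Answer: 1 1 1 1 1
0 0 1 0 1
0 1 1 0 1
0 1 1 0 1
1 1 1 0 0

Derivation:
After press 1 at (2,3):
1 1 1 1 1
0 0 1 0 1
0 1 1 0 1
0 1 1 0 1
1 1 1 0 0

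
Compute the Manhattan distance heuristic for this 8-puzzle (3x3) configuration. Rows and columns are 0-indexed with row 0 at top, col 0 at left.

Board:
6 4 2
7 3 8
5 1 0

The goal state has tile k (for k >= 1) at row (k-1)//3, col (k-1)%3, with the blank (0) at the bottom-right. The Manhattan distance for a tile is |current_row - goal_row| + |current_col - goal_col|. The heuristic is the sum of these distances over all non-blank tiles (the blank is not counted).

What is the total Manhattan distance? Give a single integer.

Answer: 16

Derivation:
Tile 6: at (0,0), goal (1,2), distance |0-1|+|0-2| = 3
Tile 4: at (0,1), goal (1,0), distance |0-1|+|1-0| = 2
Tile 2: at (0,2), goal (0,1), distance |0-0|+|2-1| = 1
Tile 7: at (1,0), goal (2,0), distance |1-2|+|0-0| = 1
Tile 3: at (1,1), goal (0,2), distance |1-0|+|1-2| = 2
Tile 8: at (1,2), goal (2,1), distance |1-2|+|2-1| = 2
Tile 5: at (2,0), goal (1,1), distance |2-1|+|0-1| = 2
Tile 1: at (2,1), goal (0,0), distance |2-0|+|1-0| = 3
Sum: 3 + 2 + 1 + 1 + 2 + 2 + 2 + 3 = 16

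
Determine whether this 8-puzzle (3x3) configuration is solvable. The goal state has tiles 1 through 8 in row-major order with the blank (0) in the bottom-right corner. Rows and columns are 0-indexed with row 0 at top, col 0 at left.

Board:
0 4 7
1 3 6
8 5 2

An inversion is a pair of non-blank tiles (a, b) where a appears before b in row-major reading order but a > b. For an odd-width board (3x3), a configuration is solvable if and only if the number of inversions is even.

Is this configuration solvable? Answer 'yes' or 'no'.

Answer: yes

Derivation:
Inversions (pairs i<j in row-major order where tile[i] > tile[j] > 0): 14
14 is even, so the puzzle is solvable.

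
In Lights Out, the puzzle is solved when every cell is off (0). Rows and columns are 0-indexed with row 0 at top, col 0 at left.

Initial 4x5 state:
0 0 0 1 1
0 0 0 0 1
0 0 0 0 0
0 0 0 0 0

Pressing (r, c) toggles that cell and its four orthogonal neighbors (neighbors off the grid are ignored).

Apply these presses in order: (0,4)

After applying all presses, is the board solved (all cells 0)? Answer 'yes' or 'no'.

After press 1 at (0,4):
0 0 0 0 0
0 0 0 0 0
0 0 0 0 0
0 0 0 0 0

Lights still on: 0

Answer: yes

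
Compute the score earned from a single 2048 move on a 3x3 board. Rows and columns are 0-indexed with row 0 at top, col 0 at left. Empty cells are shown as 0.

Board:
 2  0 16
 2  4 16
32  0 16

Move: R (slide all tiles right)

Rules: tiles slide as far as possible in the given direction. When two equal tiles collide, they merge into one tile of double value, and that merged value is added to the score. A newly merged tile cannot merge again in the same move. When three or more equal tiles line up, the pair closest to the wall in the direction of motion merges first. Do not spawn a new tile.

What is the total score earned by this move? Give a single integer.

Answer: 0

Derivation:
Slide right:
row 0: [2, 0, 16] -> [0, 2, 16]  score +0 (running 0)
row 1: [2, 4, 16] -> [2, 4, 16]  score +0 (running 0)
row 2: [32, 0, 16] -> [0, 32, 16]  score +0 (running 0)
Board after move:
 0  2 16
 2  4 16
 0 32 16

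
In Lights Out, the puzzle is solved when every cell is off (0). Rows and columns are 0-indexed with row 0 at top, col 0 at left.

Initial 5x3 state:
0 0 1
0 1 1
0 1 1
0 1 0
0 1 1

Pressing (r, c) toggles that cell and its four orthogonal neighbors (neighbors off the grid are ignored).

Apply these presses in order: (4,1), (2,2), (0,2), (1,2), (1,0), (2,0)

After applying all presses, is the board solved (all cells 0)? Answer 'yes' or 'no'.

Answer: no

Derivation:
After press 1 at (4,1):
0 0 1
0 1 1
0 1 1
0 0 0
1 0 0

After press 2 at (2,2):
0 0 1
0 1 0
0 0 0
0 0 1
1 0 0

After press 3 at (0,2):
0 1 0
0 1 1
0 0 0
0 0 1
1 0 0

After press 4 at (1,2):
0 1 1
0 0 0
0 0 1
0 0 1
1 0 0

After press 5 at (1,0):
1 1 1
1 1 0
1 0 1
0 0 1
1 0 0

After press 6 at (2,0):
1 1 1
0 1 0
0 1 1
1 0 1
1 0 0

Lights still on: 9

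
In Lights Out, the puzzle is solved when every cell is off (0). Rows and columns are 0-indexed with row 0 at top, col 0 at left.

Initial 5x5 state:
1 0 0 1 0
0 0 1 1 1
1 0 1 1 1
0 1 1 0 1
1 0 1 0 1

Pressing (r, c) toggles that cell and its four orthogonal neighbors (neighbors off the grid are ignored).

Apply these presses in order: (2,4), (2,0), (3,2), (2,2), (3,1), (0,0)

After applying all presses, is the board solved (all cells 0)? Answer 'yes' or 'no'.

After press 1 at (2,4):
1 0 0 1 0
0 0 1 1 0
1 0 1 0 0
0 1 1 0 0
1 0 1 0 1

After press 2 at (2,0):
1 0 0 1 0
1 0 1 1 0
0 1 1 0 0
1 1 1 0 0
1 0 1 0 1

After press 3 at (3,2):
1 0 0 1 0
1 0 1 1 0
0 1 0 0 0
1 0 0 1 0
1 0 0 0 1

After press 4 at (2,2):
1 0 0 1 0
1 0 0 1 0
0 0 1 1 0
1 0 1 1 0
1 0 0 0 1

After press 5 at (3,1):
1 0 0 1 0
1 0 0 1 0
0 1 1 1 0
0 1 0 1 0
1 1 0 0 1

After press 6 at (0,0):
0 1 0 1 0
0 0 0 1 0
0 1 1 1 0
0 1 0 1 0
1 1 0 0 1

Lights still on: 11

Answer: no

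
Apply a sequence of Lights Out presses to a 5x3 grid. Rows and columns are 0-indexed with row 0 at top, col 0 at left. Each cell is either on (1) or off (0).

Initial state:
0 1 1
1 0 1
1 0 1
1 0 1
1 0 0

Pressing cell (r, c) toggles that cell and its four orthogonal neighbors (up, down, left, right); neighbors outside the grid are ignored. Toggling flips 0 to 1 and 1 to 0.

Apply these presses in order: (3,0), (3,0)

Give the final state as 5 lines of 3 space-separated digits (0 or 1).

Answer: 0 1 1
1 0 1
1 0 1
1 0 1
1 0 0

Derivation:
After press 1 at (3,0):
0 1 1
1 0 1
0 0 1
0 1 1
0 0 0

After press 2 at (3,0):
0 1 1
1 0 1
1 0 1
1 0 1
1 0 0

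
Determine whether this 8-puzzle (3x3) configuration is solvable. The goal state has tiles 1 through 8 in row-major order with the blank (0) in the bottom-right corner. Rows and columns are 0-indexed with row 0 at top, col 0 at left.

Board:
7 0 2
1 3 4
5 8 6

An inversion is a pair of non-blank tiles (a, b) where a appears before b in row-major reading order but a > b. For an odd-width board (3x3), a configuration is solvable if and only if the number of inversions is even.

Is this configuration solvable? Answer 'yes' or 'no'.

Inversions (pairs i<j in row-major order where tile[i] > tile[j] > 0): 8
8 is even, so the puzzle is solvable.

Answer: yes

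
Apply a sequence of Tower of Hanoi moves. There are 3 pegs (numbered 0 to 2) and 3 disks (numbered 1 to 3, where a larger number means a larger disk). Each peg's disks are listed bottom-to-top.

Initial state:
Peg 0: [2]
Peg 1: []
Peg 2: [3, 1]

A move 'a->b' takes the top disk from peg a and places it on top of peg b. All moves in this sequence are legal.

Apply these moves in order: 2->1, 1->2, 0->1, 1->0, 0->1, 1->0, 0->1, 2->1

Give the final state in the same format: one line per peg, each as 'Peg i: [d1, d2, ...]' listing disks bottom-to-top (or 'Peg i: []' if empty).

After move 1 (2->1):
Peg 0: [2]
Peg 1: [1]
Peg 2: [3]

After move 2 (1->2):
Peg 0: [2]
Peg 1: []
Peg 2: [3, 1]

After move 3 (0->1):
Peg 0: []
Peg 1: [2]
Peg 2: [3, 1]

After move 4 (1->0):
Peg 0: [2]
Peg 1: []
Peg 2: [3, 1]

After move 5 (0->1):
Peg 0: []
Peg 1: [2]
Peg 2: [3, 1]

After move 6 (1->0):
Peg 0: [2]
Peg 1: []
Peg 2: [3, 1]

After move 7 (0->1):
Peg 0: []
Peg 1: [2]
Peg 2: [3, 1]

After move 8 (2->1):
Peg 0: []
Peg 1: [2, 1]
Peg 2: [3]

Answer: Peg 0: []
Peg 1: [2, 1]
Peg 2: [3]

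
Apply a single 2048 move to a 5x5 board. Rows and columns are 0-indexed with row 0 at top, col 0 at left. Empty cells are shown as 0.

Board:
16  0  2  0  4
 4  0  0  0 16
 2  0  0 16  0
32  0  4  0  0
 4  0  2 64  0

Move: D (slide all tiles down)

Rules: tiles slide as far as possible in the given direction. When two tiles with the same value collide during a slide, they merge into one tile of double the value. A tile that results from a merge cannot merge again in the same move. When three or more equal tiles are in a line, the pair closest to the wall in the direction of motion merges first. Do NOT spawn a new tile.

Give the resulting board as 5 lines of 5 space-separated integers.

Answer: 16  0  0  0  0
 4  0  0  0  0
 2  0  2  0  0
32  0  4 16  4
 4  0  2 64 16

Derivation:
Slide down:
col 0: [16, 4, 2, 32, 4] -> [16, 4, 2, 32, 4]
col 1: [0, 0, 0, 0, 0] -> [0, 0, 0, 0, 0]
col 2: [2, 0, 0, 4, 2] -> [0, 0, 2, 4, 2]
col 3: [0, 0, 16, 0, 64] -> [0, 0, 0, 16, 64]
col 4: [4, 16, 0, 0, 0] -> [0, 0, 0, 4, 16]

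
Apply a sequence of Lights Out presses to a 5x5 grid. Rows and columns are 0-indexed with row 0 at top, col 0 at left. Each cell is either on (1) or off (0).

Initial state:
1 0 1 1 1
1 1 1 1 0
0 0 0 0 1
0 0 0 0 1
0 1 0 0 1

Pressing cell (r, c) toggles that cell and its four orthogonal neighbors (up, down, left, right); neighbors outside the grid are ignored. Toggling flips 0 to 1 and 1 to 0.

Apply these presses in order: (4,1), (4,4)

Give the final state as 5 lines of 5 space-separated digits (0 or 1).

Answer: 1 0 1 1 1
1 1 1 1 0
0 0 0 0 1
0 1 0 0 0
1 0 1 1 0

Derivation:
After press 1 at (4,1):
1 0 1 1 1
1 1 1 1 0
0 0 0 0 1
0 1 0 0 1
1 0 1 0 1

After press 2 at (4,4):
1 0 1 1 1
1 1 1 1 0
0 0 0 0 1
0 1 0 0 0
1 0 1 1 0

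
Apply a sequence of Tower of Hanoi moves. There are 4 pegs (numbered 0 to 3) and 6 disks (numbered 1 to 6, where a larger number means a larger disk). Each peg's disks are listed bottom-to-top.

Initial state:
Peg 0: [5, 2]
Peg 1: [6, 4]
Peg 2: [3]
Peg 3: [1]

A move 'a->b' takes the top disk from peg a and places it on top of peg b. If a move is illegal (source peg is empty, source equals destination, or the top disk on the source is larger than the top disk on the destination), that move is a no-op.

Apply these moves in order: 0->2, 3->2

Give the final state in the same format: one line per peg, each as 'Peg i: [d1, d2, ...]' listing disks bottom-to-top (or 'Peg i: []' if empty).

Answer: Peg 0: [5]
Peg 1: [6, 4]
Peg 2: [3, 2, 1]
Peg 3: []

Derivation:
After move 1 (0->2):
Peg 0: [5]
Peg 1: [6, 4]
Peg 2: [3, 2]
Peg 3: [1]

After move 2 (3->2):
Peg 0: [5]
Peg 1: [6, 4]
Peg 2: [3, 2, 1]
Peg 3: []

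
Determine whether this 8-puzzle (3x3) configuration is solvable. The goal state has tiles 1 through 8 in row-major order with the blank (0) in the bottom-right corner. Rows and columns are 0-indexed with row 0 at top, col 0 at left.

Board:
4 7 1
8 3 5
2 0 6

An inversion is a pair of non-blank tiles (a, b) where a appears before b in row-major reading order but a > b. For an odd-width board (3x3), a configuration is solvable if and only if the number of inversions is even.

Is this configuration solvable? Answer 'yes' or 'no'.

Answer: yes

Derivation:
Inversions (pairs i<j in row-major order where tile[i] > tile[j] > 0): 14
14 is even, so the puzzle is solvable.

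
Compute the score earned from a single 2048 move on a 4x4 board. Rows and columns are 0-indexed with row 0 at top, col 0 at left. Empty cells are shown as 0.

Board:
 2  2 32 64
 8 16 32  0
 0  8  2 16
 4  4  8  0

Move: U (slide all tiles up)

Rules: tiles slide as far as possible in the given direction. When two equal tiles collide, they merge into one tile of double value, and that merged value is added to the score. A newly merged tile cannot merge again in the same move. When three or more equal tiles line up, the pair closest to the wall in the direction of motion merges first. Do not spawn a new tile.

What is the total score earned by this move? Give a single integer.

Answer: 64

Derivation:
Slide up:
col 0: [2, 8, 0, 4] -> [2, 8, 4, 0]  score +0 (running 0)
col 1: [2, 16, 8, 4] -> [2, 16, 8, 4]  score +0 (running 0)
col 2: [32, 32, 2, 8] -> [64, 2, 8, 0]  score +64 (running 64)
col 3: [64, 0, 16, 0] -> [64, 16, 0, 0]  score +0 (running 64)
Board after move:
 2  2 64 64
 8 16  2 16
 4  8  8  0
 0  4  0  0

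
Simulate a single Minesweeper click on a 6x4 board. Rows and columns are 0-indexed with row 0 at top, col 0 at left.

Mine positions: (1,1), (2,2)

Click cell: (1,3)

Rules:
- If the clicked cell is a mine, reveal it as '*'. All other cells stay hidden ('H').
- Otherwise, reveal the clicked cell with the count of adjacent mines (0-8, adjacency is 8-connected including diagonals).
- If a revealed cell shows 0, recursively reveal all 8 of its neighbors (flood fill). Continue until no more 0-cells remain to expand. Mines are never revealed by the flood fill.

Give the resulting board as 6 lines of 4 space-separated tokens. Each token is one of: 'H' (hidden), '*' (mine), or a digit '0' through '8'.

H H H H
H H H 1
H H H H
H H H H
H H H H
H H H H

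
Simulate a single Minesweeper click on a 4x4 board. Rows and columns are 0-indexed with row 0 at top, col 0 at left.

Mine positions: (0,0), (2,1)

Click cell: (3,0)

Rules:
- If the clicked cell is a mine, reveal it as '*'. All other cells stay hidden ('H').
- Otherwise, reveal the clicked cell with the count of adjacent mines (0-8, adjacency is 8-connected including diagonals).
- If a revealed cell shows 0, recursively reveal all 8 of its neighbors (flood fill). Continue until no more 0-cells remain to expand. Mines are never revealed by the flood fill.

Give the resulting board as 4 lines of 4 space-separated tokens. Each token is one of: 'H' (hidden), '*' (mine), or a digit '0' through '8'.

H H H H
H H H H
H H H H
1 H H H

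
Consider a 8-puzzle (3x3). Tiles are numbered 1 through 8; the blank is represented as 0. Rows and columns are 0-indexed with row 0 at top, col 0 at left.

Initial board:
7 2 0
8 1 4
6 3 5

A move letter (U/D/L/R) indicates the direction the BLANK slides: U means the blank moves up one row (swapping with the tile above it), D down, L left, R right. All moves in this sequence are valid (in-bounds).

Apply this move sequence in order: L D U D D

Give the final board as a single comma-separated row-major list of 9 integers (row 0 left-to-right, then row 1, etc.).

After move 1 (L):
7 0 2
8 1 4
6 3 5

After move 2 (D):
7 1 2
8 0 4
6 3 5

After move 3 (U):
7 0 2
8 1 4
6 3 5

After move 4 (D):
7 1 2
8 0 4
6 3 5

After move 5 (D):
7 1 2
8 3 4
6 0 5

Answer: 7, 1, 2, 8, 3, 4, 6, 0, 5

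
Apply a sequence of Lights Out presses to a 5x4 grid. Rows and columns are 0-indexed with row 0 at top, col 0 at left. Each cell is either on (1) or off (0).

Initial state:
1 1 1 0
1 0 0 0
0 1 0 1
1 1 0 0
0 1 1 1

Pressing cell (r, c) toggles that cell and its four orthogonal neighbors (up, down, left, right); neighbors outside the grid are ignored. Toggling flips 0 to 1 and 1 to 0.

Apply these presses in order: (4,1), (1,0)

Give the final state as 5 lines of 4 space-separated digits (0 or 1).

After press 1 at (4,1):
1 1 1 0
1 0 0 0
0 1 0 1
1 0 0 0
1 0 0 1

After press 2 at (1,0):
0 1 1 0
0 1 0 0
1 1 0 1
1 0 0 0
1 0 0 1

Answer: 0 1 1 0
0 1 0 0
1 1 0 1
1 0 0 0
1 0 0 1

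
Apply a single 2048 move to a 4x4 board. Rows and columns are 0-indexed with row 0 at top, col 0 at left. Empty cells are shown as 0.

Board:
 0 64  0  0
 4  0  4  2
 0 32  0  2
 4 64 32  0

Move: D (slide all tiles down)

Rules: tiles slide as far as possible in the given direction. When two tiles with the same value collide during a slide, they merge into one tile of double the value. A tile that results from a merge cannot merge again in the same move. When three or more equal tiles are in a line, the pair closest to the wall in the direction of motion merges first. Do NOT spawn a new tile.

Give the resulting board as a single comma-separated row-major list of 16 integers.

Answer: 0, 0, 0, 0, 0, 64, 0, 0, 0, 32, 4, 0, 8, 64, 32, 4

Derivation:
Slide down:
col 0: [0, 4, 0, 4] -> [0, 0, 0, 8]
col 1: [64, 0, 32, 64] -> [0, 64, 32, 64]
col 2: [0, 4, 0, 32] -> [0, 0, 4, 32]
col 3: [0, 2, 2, 0] -> [0, 0, 0, 4]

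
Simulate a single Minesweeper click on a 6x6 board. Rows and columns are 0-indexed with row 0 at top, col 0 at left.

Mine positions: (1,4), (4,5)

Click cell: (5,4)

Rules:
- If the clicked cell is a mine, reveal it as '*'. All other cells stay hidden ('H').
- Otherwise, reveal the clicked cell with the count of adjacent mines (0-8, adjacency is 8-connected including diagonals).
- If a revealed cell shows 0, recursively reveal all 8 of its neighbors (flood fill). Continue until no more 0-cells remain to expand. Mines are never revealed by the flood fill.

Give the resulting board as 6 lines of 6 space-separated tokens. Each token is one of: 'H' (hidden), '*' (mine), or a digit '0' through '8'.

H H H H H H
H H H H H H
H H H H H H
H H H H H H
H H H H H H
H H H H 1 H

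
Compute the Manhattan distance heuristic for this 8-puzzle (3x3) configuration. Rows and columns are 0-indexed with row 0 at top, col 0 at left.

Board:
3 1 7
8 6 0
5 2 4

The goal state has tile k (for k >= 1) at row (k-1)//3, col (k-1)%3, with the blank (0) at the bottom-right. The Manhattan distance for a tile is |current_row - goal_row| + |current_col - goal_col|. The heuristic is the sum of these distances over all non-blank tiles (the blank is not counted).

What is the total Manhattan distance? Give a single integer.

Answer: 17

Derivation:
Tile 3: at (0,0), goal (0,2), distance |0-0|+|0-2| = 2
Tile 1: at (0,1), goal (0,0), distance |0-0|+|1-0| = 1
Tile 7: at (0,2), goal (2,0), distance |0-2|+|2-0| = 4
Tile 8: at (1,0), goal (2,1), distance |1-2|+|0-1| = 2
Tile 6: at (1,1), goal (1,2), distance |1-1|+|1-2| = 1
Tile 5: at (2,0), goal (1,1), distance |2-1|+|0-1| = 2
Tile 2: at (2,1), goal (0,1), distance |2-0|+|1-1| = 2
Tile 4: at (2,2), goal (1,0), distance |2-1|+|2-0| = 3
Sum: 2 + 1 + 4 + 2 + 1 + 2 + 2 + 3 = 17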